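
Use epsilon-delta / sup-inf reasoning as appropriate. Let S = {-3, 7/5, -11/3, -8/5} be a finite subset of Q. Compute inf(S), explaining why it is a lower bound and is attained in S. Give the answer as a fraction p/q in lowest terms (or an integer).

S is finite, so inf(S) = min(S).
Sorted increasing:
-11/3, -3, -8/5, 7/5
The extremum is -11/3.
For every x in S, x >= -11/3. And -11/3 is in S, so it is attained.
Therefore inf(S) = -11/3.

-11/3


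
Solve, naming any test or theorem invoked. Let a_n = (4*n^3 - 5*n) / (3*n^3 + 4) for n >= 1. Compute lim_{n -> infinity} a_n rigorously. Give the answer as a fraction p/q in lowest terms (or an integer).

Divide numerator and denominator by n^3, the highest power:
numerator / n^3 = 4 - 5/n^2
denominator / n^3 = 3 + 4/n^3
As n -> infinity, all terms of the form c/n^k (k >= 1) tend to 0.
So numerator / n^3 -> 4 and denominator / n^3 -> 3.
Therefore lim a_n = 4/3.

4/3


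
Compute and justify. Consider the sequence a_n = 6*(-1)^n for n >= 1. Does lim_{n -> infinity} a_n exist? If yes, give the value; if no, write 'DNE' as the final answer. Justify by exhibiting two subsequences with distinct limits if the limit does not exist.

Examine the behaviour of a_n along subsequences.
Even-n subsequence a_{2k} = 6 -> 6. Odd-n subsequence a_{2k+1} = -6 -> -6.
Since these two subsequential limits are 6 and -6, distinct, the full sequence cannot converge (a convergent sequence has all subsequences tending to the same limit). So lim a_n does not exist.

DNE


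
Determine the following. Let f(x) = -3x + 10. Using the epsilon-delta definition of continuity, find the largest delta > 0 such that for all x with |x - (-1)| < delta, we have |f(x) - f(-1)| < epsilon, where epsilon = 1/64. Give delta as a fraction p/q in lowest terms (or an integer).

We compute f(-1) = -3*(-1) + 10 = 13.
|f(x) - f(-1)| = |-3x + 10 - (13)| = |-3(x - (-1))| = 3|x - (-1)|.
We need 3|x - (-1)| < 1/64, i.e. |x - (-1)| < 1/64 / 3 = 1/192.
So any delta <= 1/192 works. Conversely, if delta > 1/192, then x = -1 + 1/192 satisfies |x - (-1)| = 1/192 < delta but |f(x) - f(-1)| = 3 * 1/192 = 1/64, which is not < 1/64; so no larger delta works.
Hence the largest such delta is 1/192.

1/192


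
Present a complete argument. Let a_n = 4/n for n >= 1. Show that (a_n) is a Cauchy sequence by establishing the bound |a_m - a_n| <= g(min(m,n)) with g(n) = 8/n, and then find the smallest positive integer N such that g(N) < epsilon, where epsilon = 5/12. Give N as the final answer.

For any m, n >= 1, by the triangle inequality:
|a_m - a_n| = |4/m - 4/n| <= 4*1/m + 4*1/n <= 8/min(m,n).
So g(n) = 8/n bounds the Cauchy difference. Since g(n) -> 0, (a_n) is Cauchy.
Now solve g(N) < 5/12: 8/N < 5/12 <=> N > 8 / (5/12) = 96/5.
The smallest integer strictly greater than 96/5 is N = 20.
Check: g(20) = 8/20 = 2/5 < 5/12; g(19) = 8/19 >= 5/12. So N = 20.

20


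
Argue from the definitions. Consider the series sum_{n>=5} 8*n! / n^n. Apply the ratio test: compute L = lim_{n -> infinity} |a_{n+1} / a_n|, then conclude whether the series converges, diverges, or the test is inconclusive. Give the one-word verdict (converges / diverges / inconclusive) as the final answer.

Let a_n denote the general term. Form the ratio a_{n+1}/a_n and simplify:
a_{n+1}/a_n = (n/(n + 1))^n
Take the limit as n -> infinity: L = exp(-1).
Since L = exp(-1) < 1, the ratio test implies the series converges.

converges


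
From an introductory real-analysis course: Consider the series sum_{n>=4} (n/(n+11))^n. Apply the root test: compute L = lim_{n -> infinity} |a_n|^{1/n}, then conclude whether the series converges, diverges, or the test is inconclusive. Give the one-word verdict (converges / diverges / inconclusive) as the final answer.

Let a_n denote the general term. Form |a_n|^(1/n) and simplify:
|a_n|^(1/n) = n/(n + 11)
Take the limit as n -> infinity: L = 1.
Since L = 1, the root test is inconclusive. (In fact a_n = (n/(n+11))^n -> e^(-11) != 0, so the nth-term test shows divergence; but the root test itself gives no conclusion.)

inconclusive


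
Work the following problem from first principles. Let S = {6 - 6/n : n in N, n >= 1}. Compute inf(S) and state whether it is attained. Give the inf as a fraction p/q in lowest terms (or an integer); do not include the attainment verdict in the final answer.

Analysis:
- Values: 0, 3, 4, 9/2, ... strictly increasing.
- Minimum is 0 (n=1); inf = 0 (attained).
- 6 - 6/n -> 6 from below; sup = 6, not attained.
Conclusion: inf(S) = 0, attained in S.

0


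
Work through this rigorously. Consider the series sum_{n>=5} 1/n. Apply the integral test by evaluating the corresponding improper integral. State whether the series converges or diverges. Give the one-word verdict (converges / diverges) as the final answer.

Let f(x) = 1/x. Then f is positive, continuous, and decreasing on [5, infinity), so the integral test applies.
Compute the improper integral int_{5}^infinity f(x) dx:
  antiderivative F(x) = log(x).
  As x -> infinity, log(x) -> infinity.
  So int = infinity - log(5) = infinity. By the integral test, the series diverges.

diverges


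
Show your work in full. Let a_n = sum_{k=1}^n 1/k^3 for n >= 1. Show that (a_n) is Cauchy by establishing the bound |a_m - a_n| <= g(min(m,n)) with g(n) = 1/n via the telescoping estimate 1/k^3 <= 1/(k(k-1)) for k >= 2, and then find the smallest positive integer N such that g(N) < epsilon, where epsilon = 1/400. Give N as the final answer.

For m > n >= 1: |a_m - a_n| = sum_{k=n+1}^m 1/k^3.
Use 1/k^3 <= 1/(k(k-1)) = 1/(k-1) - 1/k for k >= 2 (which holds since k^3 >= k^2 >= k(k-1) for k >= 2):
sum_{k=n+1}^m 1/k^3 <= sum_{k=n+1}^m (1/(k-1) - 1/k) = 1/n - 1/m <= 1/n.
By symmetry the same bound holds with n,m swapped, so |a_m - a_n| <= 1/min(m,n) = g(min(m,n)). Since g(n) -> 0, (a_n) is Cauchy.
Now solve g(N) < 1/400: 1/N < 1/400 <=> N > 1/(1/400) = 400.
The smallest integer strictly greater than 400 is N = 401.
Check: g(401) = 1/401 < 1/400; g(400) = 1/400 >= 1/400. So N = 401.

401


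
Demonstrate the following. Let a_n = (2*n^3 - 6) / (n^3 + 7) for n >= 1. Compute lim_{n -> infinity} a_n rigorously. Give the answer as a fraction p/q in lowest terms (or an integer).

Divide numerator and denominator by n^3, the highest power:
numerator / n^3 = 2 - 6/n^3
denominator / n^3 = 1 + 7/n^3
As n -> infinity, all terms of the form c/n^k (k >= 1) tend to 0.
So numerator / n^3 -> 2 and denominator / n^3 -> 1.
Therefore lim a_n = 2.

2


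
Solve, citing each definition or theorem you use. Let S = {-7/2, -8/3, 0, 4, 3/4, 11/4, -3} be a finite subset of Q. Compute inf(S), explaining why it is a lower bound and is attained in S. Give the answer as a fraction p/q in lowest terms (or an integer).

S is finite, so inf(S) = min(S).
Sorted increasing:
-7/2, -3, -8/3, 0, 3/4, 11/4, 4
The extremum is -7/2.
For every x in S, x >= -7/2. And -7/2 is in S, so it is attained.
Therefore inf(S) = -7/2.

-7/2


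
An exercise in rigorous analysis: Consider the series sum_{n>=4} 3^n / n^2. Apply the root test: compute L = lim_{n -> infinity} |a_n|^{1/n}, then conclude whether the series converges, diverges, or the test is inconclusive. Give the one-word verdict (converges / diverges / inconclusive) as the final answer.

Let a_n denote the general term. Form |a_n|^(1/n) and simplify:
|a_n|^(1/n) = 3/n^(2/n)
Take the limit as n -> infinity: L = 3.
Since L = 3 > 1, the root test implies divergence.

diverges


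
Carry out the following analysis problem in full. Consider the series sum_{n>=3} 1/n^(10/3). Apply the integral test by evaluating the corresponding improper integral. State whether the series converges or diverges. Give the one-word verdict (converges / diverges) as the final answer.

Let f(x) = x^(-10/3). Then f is positive, continuous, and decreasing on [3, infinity), so the integral test applies.
Compute the improper integral int_{3}^infinity f(x) dx:
  antiderivative F(x) = -3/(7*x^(7/3)).
  As x -> infinity, F(x) -> 0 (since p = 10/3 > 1).
  So int = F(infinity) - F(3) = 0 - (-3^(2/3)/63) = 3^(2/3)/63.
  Finite, so by the integral test, the series converges.

converges


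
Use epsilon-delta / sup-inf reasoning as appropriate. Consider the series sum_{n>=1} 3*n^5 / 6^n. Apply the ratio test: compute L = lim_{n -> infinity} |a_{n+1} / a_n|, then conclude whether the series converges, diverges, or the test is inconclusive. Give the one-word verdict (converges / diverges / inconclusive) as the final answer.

Let a_n denote the general term. Form the ratio a_{n+1}/a_n and simplify:
a_{n+1}/a_n = (n + 1)^5/(6*n^5)
Take the limit as n -> infinity: L = 1/6.
Since L = 1/6 < 1, the ratio test implies the series converges.

converges


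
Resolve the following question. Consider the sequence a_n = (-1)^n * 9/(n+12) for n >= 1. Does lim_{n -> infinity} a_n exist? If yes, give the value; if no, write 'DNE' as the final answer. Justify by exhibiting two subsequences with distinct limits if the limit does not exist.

Examine the behaviour of a_n along subsequences.
Even-n subsequence a_{2k} = 9/(2k+12) -> 0. Odd-n subsequence a_{2k+1} = -9/(2k+13) -> 0. Both tend to 0, which suggests the limit is 0; verify directly.
|a_n - 0| = 9/(n+12) < 9/n for every n >= 1.
Given epsilon > 0, choose a positive integer N > 9/epsilon. Then for all n >= N, |a_n| < 9/n <= 9/N < epsilon.
So by the definition of the limit, lim a_n exists and equals 0.

0


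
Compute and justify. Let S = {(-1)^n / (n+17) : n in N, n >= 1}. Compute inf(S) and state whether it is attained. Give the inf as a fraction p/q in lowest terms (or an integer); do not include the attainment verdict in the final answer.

Analysis:
- Values: -1/18, 1/19, -1/20, 1/21, -1/22, ...
- Positive terms (even n): 1/(2+17), 1/(4+17), ... decreasing -> max = 1/19 (n=2).
- Negative terms (odd n): -1/(1+17), -1/(3+17), ... increasing -> min = -1/18 (n=1).
- So sup = 1/19 (attained at n=2); inf = -1/18 (attained at n=1).
Conclusion: inf(S) = -1/18, attained in S.

-1/18


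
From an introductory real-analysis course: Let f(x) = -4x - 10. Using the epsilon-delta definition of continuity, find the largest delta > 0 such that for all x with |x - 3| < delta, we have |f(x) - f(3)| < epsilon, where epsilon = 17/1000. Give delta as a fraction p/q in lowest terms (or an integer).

We compute f(3) = -4*(3) - 10 = -22.
|f(x) - f(3)| = |-4x - 10 - (-22)| = |-4(x - 3)| = 4|x - 3|.
We need 4|x - 3| < 17/1000, i.e. |x - 3| < 17/1000 / 4 = 17/4000.
So any delta <= 17/4000 works. Conversely, if delta > 17/4000, then x = 3 + 17/4000 satisfies |x - 3| = 17/4000 < delta but |f(x) - f(3)| = 4 * 17/4000 = 17/1000, which is not < 17/1000; so no larger delta works.
Hence the largest such delta is 17/4000.

17/4000


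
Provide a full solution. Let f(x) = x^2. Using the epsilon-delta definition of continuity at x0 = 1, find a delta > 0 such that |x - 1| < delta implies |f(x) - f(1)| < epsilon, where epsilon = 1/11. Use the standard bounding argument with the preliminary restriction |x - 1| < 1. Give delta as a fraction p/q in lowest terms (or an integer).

Factor: |x^2 - (1)^2| = |x - 1| * |x + 1|.
Impose |x - 1| < 1 first. Then |x + 1| = |(x - 1) + 2*(1)| <= |x - 1| + 2*|1| < 1 + 2 = 3.
So |x^2 - (1)^2| < delta * 3.
We need delta * 3 <= 1/11, i.e. delta <= 1/11/3 = 1/33.
Since 1/33 < 1, this is tighter than 1; take delta = 1/33.
So delta = 1/33 works.

1/33


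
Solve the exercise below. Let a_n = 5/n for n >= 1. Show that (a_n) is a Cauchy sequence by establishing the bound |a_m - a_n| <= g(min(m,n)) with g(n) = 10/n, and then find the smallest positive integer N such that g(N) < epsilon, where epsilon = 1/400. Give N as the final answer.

For any m, n >= 1, by the triangle inequality:
|a_m - a_n| = |5/m - 5/n| <= 5*1/m + 5*1/n <= 10/min(m,n).
So g(n) = 10/n bounds the Cauchy difference. Since g(n) -> 0, (a_n) is Cauchy.
Now solve g(N) < 1/400: 10/N < 1/400 <=> N > 10 / (1/400) = 4000.
The smallest integer strictly greater than 4000 is N = 4001.
Check: g(4001) = 10/4001 = 10/4001 < 1/400; g(4000) = 1/400 >= 1/400. So N = 4001.

4001


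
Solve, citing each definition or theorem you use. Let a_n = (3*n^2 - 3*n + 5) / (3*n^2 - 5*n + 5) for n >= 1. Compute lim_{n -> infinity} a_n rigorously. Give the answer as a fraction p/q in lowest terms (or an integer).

Divide numerator and denominator by n^2, the highest power:
numerator / n^2 = 3 - 3/n + 5/n^2
denominator / n^2 = 3 - 5/n + 5/n^2
As n -> infinity, all terms of the form c/n^k (k >= 1) tend to 0.
So numerator / n^2 -> 3 and denominator / n^2 -> 3.
Therefore lim a_n = 1.

1


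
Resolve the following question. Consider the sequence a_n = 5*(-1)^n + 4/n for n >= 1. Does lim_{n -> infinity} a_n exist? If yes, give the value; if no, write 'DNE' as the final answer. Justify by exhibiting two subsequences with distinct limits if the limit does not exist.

Examine the behaviour of a_n along subsequences.
a_{2k} = 5 + 4/(2k) -> 5. a_{2k+1} = -5 + 4/(2k+1) -> -5.
Since these two subsequential limits are 5 and -5, distinct, the full sequence cannot converge (a convergent sequence has all subsequences tending to the same limit). So lim a_n does not exist.

DNE


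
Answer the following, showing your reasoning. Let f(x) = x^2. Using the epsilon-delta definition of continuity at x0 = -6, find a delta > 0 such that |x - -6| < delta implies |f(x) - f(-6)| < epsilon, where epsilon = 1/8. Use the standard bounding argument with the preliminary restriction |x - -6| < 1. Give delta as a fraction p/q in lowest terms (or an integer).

Factor: |x^2 - (-6)^2| = |x - -6| * |x + -6|.
Impose |x - -6| < 1 first. Then |x + -6| = |(x - -6) + 2*(-6)| <= |x - -6| + 2*|-6| < 1 + 12 = 13.
So |x^2 - (-6)^2| < delta * 13.
We need delta * 13 <= 1/8, i.e. delta <= 1/8/13 = 1/104.
Since 1/104 < 1, this is tighter than 1; take delta = 1/104.
So delta = 1/104 works.

1/104


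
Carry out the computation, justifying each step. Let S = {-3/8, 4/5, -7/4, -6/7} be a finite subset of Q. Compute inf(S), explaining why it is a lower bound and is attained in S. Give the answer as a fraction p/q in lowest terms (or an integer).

S is finite, so inf(S) = min(S).
Sorted increasing:
-7/4, -6/7, -3/8, 4/5
The extremum is -7/4.
For every x in S, x >= -7/4. And -7/4 is in S, so it is attained.
Therefore inf(S) = -7/4.

-7/4


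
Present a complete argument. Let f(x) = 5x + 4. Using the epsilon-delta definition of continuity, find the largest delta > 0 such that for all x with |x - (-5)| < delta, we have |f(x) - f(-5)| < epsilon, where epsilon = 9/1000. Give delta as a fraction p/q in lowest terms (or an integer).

We compute f(-5) = 5*(-5) + 4 = -21.
|f(x) - f(-5)| = |5x + 4 - (-21)| = |5(x - (-5))| = 5|x - (-5)|.
We need 5|x - (-5)| < 9/1000, i.e. |x - (-5)| < 9/1000 / 5 = 9/5000.
So any delta <= 9/5000 works. Conversely, if delta > 9/5000, then x = -5 + 9/5000 satisfies |x - (-5)| = 9/5000 < delta but |f(x) - f(-5)| = 5 * 9/5000 = 9/1000, which is not < 9/1000; so no larger delta works.
Hence the largest such delta is 9/5000.

9/5000


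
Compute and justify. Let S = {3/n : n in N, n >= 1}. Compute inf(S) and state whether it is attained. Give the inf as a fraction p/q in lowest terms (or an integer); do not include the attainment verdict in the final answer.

Analysis:
- Values: 3, 3/2, 1, 3/4, ... strictly decreasing.
- The maximum is 3 (n=1); sup = 3 (attained).
- The set is bounded below by 0; 3/n -> 0 so 0 is the greatest lower bound.
- 0 is not in the set, so inf = 0 is not attained.
Conclusion: inf(S) = 0, not attained in S.

0


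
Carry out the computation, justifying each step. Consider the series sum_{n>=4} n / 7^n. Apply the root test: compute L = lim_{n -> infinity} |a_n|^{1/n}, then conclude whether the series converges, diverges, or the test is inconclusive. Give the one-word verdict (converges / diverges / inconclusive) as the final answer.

Let a_n denote the general term. Form |a_n|^(1/n) and simplify:
|a_n|^(1/n) = n^(1/n)/7
Take the limit as n -> infinity: L = 1/7.
Since L = 1/7 < 1, the root test implies convergence.

converges


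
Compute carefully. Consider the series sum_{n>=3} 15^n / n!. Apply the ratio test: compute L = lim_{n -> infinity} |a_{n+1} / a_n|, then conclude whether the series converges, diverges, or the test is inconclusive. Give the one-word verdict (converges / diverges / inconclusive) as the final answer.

Let a_n denote the general term. Form the ratio a_{n+1}/a_n and simplify:
a_{n+1}/a_n = 15/(n + 1)
Take the limit as n -> infinity: L = 0.
Since L = 0 < 1, the ratio test implies the series converges.

converges


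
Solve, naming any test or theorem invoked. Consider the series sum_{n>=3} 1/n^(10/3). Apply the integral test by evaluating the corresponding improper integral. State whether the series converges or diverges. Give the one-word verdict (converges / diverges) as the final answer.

Let f(x) = x^(-10/3). Then f is positive, continuous, and decreasing on [3, infinity), so the integral test applies.
Compute the improper integral int_{3}^infinity f(x) dx:
  antiderivative F(x) = -3/(7*x^(7/3)).
  As x -> infinity, F(x) -> 0 (since p = 10/3 > 1).
  So int = F(infinity) - F(3) = 0 - (-3^(2/3)/63) = 3^(2/3)/63.
  Finite, so by the integral test, the series converges.

converges


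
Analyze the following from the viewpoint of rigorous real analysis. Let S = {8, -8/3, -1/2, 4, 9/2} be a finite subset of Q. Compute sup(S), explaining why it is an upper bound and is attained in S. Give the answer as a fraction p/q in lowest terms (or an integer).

S is finite, so sup(S) = max(S).
Sorted decreasing:
8, 9/2, 4, -1/2, -8/3
The extremum is 8.
For every x in S, x <= 8. And 8 is in S, so it is attained.
Therefore sup(S) = 8.

8


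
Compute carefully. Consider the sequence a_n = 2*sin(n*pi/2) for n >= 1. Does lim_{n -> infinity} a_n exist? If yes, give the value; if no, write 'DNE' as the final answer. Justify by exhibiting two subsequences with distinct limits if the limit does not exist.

Examine the behaviour of a_n along subsequences.
a_{4k+1} = 2*sin(pi/2 + 2k*pi) = 2 -> 2. a_{4k+3} = 2*sin(3pi/2 + 2k*pi) = -2 -> -2.
Since these two subsequential limits are 2 and -2, distinct, the full sequence cannot converge (a convergent sequence has all subsequences tending to the same limit). So lim a_n does not exist.

DNE


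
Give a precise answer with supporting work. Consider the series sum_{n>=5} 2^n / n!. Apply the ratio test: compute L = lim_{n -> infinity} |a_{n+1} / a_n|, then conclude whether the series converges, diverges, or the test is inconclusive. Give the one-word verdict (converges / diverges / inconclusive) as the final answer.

Let a_n denote the general term. Form the ratio a_{n+1}/a_n and simplify:
a_{n+1}/a_n = 2/(n + 1)
Take the limit as n -> infinity: L = 0.
Since L = 0 < 1, the ratio test implies the series converges.

converges


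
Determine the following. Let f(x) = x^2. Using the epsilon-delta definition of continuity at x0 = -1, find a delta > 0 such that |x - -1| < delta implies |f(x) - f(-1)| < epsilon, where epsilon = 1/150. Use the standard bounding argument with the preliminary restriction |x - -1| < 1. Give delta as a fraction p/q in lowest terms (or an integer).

Factor: |x^2 - (-1)^2| = |x - -1| * |x + -1|.
Impose |x - -1| < 1 first. Then |x + -1| = |(x - -1) + 2*(-1)| <= |x - -1| + 2*|-1| < 1 + 2 = 3.
So |x^2 - (-1)^2| < delta * 3.
We need delta * 3 <= 1/150, i.e. delta <= 1/150/3 = 1/450.
Since 1/450 < 1, this is tighter than 1; take delta = 1/450.
So delta = 1/450 works.

1/450


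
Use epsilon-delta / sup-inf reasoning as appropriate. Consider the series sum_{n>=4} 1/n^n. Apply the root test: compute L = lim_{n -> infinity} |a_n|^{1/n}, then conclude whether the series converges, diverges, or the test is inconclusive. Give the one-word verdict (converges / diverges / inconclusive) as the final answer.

Let a_n denote the general term. Form |a_n|^(1/n) and simplify:
|a_n|^(1/n) = 1/n
Take the limit as n -> infinity: L = 0.
Since L = 0 < 1, the root test implies convergence.

converges


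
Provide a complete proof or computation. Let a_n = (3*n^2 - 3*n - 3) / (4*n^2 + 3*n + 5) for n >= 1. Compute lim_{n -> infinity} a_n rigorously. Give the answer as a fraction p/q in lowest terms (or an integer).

Divide numerator and denominator by n^2, the highest power:
numerator / n^2 = 3 - 3/n - 3/n^2
denominator / n^2 = 4 + 3/n + 5/n^2
As n -> infinity, all terms of the form c/n^k (k >= 1) tend to 0.
So numerator / n^2 -> 3 and denominator / n^2 -> 4.
Therefore lim a_n = 3/4.

3/4


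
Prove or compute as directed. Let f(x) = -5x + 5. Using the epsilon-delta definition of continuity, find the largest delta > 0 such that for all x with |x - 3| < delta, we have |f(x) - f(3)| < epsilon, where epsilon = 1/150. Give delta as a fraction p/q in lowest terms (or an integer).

We compute f(3) = -5*(3) + 5 = -10.
|f(x) - f(3)| = |-5x + 5 - (-10)| = |-5(x - 3)| = 5|x - 3|.
We need 5|x - 3| < 1/150, i.e. |x - 3| < 1/150 / 5 = 1/750.
So any delta <= 1/750 works. Conversely, if delta > 1/750, then x = 3 + 1/750 satisfies |x - 3| = 1/750 < delta but |f(x) - f(3)| = 5 * 1/750 = 1/150, which is not < 1/150; so no larger delta works.
Hence the largest such delta is 1/750.

1/750


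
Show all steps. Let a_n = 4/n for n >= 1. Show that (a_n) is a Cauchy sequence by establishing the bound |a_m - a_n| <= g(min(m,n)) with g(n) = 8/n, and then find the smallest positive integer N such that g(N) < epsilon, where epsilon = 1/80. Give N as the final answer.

For any m, n >= 1, by the triangle inequality:
|a_m - a_n| = |4/m - 4/n| <= 4*1/m + 4*1/n <= 8/min(m,n).
So g(n) = 8/n bounds the Cauchy difference. Since g(n) -> 0, (a_n) is Cauchy.
Now solve g(N) < 1/80: 8/N < 1/80 <=> N > 8 / (1/80) = 640.
The smallest integer strictly greater than 640 is N = 641.
Check: g(641) = 8/641 = 8/641 < 1/80; g(640) = 1/80 >= 1/80. So N = 641.

641


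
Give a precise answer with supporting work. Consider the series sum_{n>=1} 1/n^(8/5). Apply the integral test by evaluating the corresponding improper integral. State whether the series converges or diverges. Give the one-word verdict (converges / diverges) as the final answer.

Let f(x) = x^(-8/5). Then f is positive, continuous, and decreasing on [1, infinity), so the integral test applies.
Compute the improper integral int_{1}^infinity f(x) dx:
  antiderivative F(x) = -5/(3*x^(3/5)).
  As x -> infinity, F(x) -> 0 (since p = 8/5 > 1).
  So int = F(infinity) - F(1) = 0 - (-5/3) = 5/3.
  Finite, so by the integral test, the series converges.

converges


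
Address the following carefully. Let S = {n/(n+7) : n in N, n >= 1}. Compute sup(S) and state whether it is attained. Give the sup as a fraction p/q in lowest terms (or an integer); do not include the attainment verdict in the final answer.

Analysis:
- Values: 1/8, 2/9, 3/10, 4/11, ... strictly increasing.
- Minimum is 1/8 (n=1); inf = 1/8 (attained).
- n/(n+7) = 1 - 7/(n+7) -> 1 from below as n -> infinity, and never equals 1.
- So sup = 1 (not attained).
Conclusion: sup(S) = 1, not attained in S.

1


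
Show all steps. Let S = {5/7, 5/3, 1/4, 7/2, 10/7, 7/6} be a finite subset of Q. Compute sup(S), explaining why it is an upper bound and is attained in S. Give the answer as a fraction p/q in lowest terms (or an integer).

S is finite, so sup(S) = max(S).
Sorted decreasing:
7/2, 5/3, 10/7, 7/6, 5/7, 1/4
The extremum is 7/2.
For every x in S, x <= 7/2. And 7/2 is in S, so it is attained.
Therefore sup(S) = 7/2.

7/2


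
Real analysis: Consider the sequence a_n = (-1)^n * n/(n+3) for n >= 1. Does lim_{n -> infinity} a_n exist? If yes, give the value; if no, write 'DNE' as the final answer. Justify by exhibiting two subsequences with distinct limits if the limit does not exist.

Examine the behaviour of a_n along subsequences.
a_{2k} = 2k/(2k+3) -> 1. a_{2k+1} = -(2k+1)/(2k+4) -> -1.
Since these two subsequential limits are 1 and -1, distinct, the full sequence cannot converge (a convergent sequence has all subsequences tending to the same limit). So lim a_n does not exist.

DNE


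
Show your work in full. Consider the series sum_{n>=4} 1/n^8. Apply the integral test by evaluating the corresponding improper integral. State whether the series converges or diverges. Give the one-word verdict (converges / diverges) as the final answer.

Let f(x) = x^(-8). Then f is positive, continuous, and decreasing on [4, infinity), so the integral test applies.
Compute the improper integral int_{4}^infinity f(x) dx:
  antiderivative F(x) = -1/(7*x^7).
  As x -> infinity, F(x) -> 0 (since p = 8 > 1).
  So int = F(infinity) - F(4) = 0 - (-1/114688) = 1/114688.
  Finite, so by the integral test, the series converges.

converges


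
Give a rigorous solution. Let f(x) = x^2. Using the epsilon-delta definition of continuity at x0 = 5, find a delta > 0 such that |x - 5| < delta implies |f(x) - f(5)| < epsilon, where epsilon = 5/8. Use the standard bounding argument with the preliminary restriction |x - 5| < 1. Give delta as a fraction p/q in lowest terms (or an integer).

Factor: |x^2 - (5)^2| = |x - 5| * |x + 5|.
Impose |x - 5| < 1 first. Then |x + 5| = |(x - 5) + 2*(5)| <= |x - 5| + 2*|5| < 1 + 10 = 11.
So |x^2 - (5)^2| < delta * 11.
We need delta * 11 <= 5/8, i.e. delta <= 5/8/11 = 5/88.
Since 5/88 < 1, this is tighter than 1; take delta = 5/88.
So delta = 5/88 works.

5/88


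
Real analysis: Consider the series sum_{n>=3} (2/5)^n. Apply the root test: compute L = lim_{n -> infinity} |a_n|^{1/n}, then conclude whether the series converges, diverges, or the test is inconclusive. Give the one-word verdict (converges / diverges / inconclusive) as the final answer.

Let a_n denote the general term. Form |a_n|^(1/n) and simplify:
|a_n|^(1/n) = 2/5
Take the limit as n -> infinity: L = 2/5.
Since L = 2/5 < 1, the root test implies convergence.

converges


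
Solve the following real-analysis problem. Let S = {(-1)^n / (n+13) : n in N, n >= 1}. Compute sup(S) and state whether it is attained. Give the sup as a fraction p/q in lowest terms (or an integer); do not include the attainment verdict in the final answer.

Analysis:
- Values: -1/14, 1/15, -1/16, 1/17, -1/18, ...
- Positive terms (even n): 1/(2+13), 1/(4+13), ... decreasing -> max = 1/15 (n=2).
- Negative terms (odd n): -1/(1+13), -1/(3+13), ... increasing -> min = -1/14 (n=1).
- So sup = 1/15 (attained at n=2); inf = -1/14 (attained at n=1).
Conclusion: sup(S) = 1/15, attained in S.

1/15


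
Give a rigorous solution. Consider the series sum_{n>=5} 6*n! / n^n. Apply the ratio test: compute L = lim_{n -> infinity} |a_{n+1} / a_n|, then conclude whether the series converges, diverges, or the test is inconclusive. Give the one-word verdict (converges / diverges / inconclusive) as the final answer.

Let a_n denote the general term. Form the ratio a_{n+1}/a_n and simplify:
a_{n+1}/a_n = (n/(n + 1))^n
Take the limit as n -> infinity: L = exp(-1).
Since L = exp(-1) < 1, the ratio test implies the series converges.

converges


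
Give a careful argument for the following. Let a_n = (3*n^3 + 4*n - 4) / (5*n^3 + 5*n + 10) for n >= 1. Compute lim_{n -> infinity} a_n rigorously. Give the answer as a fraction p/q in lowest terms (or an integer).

Divide numerator and denominator by n^3, the highest power:
numerator / n^3 = 3 + 4/n^2 - 4/n^3
denominator / n^3 = 5 + 5/n^2 + 10/n^3
As n -> infinity, all terms of the form c/n^k (k >= 1) tend to 0.
So numerator / n^3 -> 3 and denominator / n^3 -> 5.
Therefore lim a_n = 3/5.

3/5


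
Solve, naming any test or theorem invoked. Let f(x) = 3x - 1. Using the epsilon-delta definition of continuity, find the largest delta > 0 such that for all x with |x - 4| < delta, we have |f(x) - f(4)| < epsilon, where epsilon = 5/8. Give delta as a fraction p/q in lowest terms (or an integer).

We compute f(4) = 3*(4) - 1 = 11.
|f(x) - f(4)| = |3x - 1 - (11)| = |3(x - 4)| = 3|x - 4|.
We need 3|x - 4| < 5/8, i.e. |x - 4| < 5/8 / 3 = 5/24.
So any delta <= 5/24 works. Conversely, if delta > 5/24, then x = 4 + 5/24 satisfies |x - 4| = 5/24 < delta but |f(x) - f(4)| = 3 * 5/24 = 5/8, which is not < 5/8; so no larger delta works.
Hence the largest such delta is 5/24.

5/24


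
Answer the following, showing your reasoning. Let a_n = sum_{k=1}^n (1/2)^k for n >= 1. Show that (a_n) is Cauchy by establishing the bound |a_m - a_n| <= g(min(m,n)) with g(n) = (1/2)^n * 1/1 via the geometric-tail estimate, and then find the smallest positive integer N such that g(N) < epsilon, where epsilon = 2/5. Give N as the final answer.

For m > n >= 1: |a_m - a_n| = sum_{k=n+1}^m (1/2)^k < sum_{k=n+1}^infinity (1/2)^k = (1/2)^(n+1) / (1 - 1/2) = (1/2)^n * (1/2) * (2/1) = (1/2)^n * 1/1.
So g(n) = (1/2)^n / 1. Since g(n) -> 0, (a_n) is Cauchy.
Now solve g(N) < 2/5: (1/2)^N / 1 < 2/5 <=> 2^N > 1 / (1 * 2/5) = 5/2.
Check powers of 2: 2^1 = 2 <= 5/2, 2^2 = 4 > 5/2.
So the smallest such N is 2. Check: g(2) = 1/(1 * 4) = 1/4 < 2/5.

2


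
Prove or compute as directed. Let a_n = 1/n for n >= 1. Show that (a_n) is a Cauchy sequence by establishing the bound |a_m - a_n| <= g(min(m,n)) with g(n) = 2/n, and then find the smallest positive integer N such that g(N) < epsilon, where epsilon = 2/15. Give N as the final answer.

For any m, n >= 1, by the triangle inequality:
|a_m - a_n| = |1/m - 1/n| <= 1/m + 1/n <= 2/min(m,n).
So g(n) = 2/n bounds the Cauchy difference. Since g(n) -> 0, (a_n) is Cauchy.
Now solve g(N) < 2/15: 2/N < 2/15 <=> N > 2 / (2/15) = 15.
The smallest integer strictly greater than 15 is N = 16.
Check: g(16) = 2/16 = 1/8 < 2/15; g(15) = 2/15 >= 2/15. So N = 16.

16


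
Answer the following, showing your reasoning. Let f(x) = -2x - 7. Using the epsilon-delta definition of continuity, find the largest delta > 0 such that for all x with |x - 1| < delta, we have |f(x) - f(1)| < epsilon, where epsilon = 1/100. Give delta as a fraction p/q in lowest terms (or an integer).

We compute f(1) = -2*(1) - 7 = -9.
|f(x) - f(1)| = |-2x - 7 - (-9)| = |-2(x - 1)| = 2|x - 1|.
We need 2|x - 1| < 1/100, i.e. |x - 1| < 1/100 / 2 = 1/200.
So any delta <= 1/200 works. Conversely, if delta > 1/200, then x = 1 + 1/200 satisfies |x - 1| = 1/200 < delta but |f(x) - f(1)| = 2 * 1/200 = 1/100, which is not < 1/100; so no larger delta works.
Hence the largest such delta is 1/200.

1/200


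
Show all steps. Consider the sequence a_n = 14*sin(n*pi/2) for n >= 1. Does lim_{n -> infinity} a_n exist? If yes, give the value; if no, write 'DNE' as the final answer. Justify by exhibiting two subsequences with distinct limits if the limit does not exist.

Examine the behaviour of a_n along subsequences.
a_{4k+1} = 14*sin(pi/2 + 2k*pi) = 14 -> 14. a_{4k+3} = 14*sin(3pi/2 + 2k*pi) = -14 -> -14.
Since these two subsequential limits are 14 and -14, distinct, the full sequence cannot converge (a convergent sequence has all subsequences tending to the same limit). So lim a_n does not exist.

DNE


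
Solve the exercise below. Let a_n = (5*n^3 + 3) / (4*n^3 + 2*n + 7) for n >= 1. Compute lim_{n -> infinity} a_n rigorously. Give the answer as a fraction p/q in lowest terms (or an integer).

Divide numerator and denominator by n^3, the highest power:
numerator / n^3 = 5 + 3/n^3
denominator / n^3 = 4 + 2/n^2 + 7/n^3
As n -> infinity, all terms of the form c/n^k (k >= 1) tend to 0.
So numerator / n^3 -> 5 and denominator / n^3 -> 4.
Therefore lim a_n = 5/4.

5/4


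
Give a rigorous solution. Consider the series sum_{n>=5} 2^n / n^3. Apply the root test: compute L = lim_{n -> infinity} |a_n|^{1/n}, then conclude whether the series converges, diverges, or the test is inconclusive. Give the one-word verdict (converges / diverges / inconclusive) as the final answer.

Let a_n denote the general term. Form |a_n|^(1/n) and simplify:
|a_n|^(1/n) = 2/n^(3/n)
Take the limit as n -> infinity: L = 2.
Since L = 2 > 1, the root test implies divergence.

diverges


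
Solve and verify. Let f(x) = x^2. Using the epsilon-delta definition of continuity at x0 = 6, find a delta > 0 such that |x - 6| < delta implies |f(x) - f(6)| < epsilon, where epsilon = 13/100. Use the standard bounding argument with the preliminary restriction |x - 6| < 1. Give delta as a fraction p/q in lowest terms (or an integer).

Factor: |x^2 - (6)^2| = |x - 6| * |x + 6|.
Impose |x - 6| < 1 first. Then |x + 6| = |(x - 6) + 2*(6)| <= |x - 6| + 2*|6| < 1 + 12 = 13.
So |x^2 - (6)^2| < delta * 13.
We need delta * 13 <= 13/100, i.e. delta <= 13/100/13 = 1/100.
Since 1/100 < 1, this is tighter than 1; take delta = 1/100.
So delta = 1/100 works.

1/100


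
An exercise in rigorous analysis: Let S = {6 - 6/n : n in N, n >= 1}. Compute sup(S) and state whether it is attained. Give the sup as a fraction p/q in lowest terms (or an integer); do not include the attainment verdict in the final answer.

Analysis:
- Values: 0, 3, 4, 9/2, ... strictly increasing.
- Minimum is 0 (n=1); inf = 0 (attained).
- 6 - 6/n -> 6 from below; sup = 6, not attained.
Conclusion: sup(S) = 6, not attained in S.

6


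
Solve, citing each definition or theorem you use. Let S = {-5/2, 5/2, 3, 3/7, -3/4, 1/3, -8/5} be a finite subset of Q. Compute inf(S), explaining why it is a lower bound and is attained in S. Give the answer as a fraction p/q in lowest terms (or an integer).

S is finite, so inf(S) = min(S).
Sorted increasing:
-5/2, -8/5, -3/4, 1/3, 3/7, 5/2, 3
The extremum is -5/2.
For every x in S, x >= -5/2. And -5/2 is in S, so it is attained.
Therefore inf(S) = -5/2.

-5/2


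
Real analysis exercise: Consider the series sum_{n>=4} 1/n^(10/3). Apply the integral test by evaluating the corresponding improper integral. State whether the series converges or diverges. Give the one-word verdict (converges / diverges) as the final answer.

Let f(x) = x^(-10/3). Then f is positive, continuous, and decreasing on [4, infinity), so the integral test applies.
Compute the improper integral int_{4}^infinity f(x) dx:
  antiderivative F(x) = -3/(7*x^(7/3)).
  As x -> infinity, F(x) -> 0 (since p = 10/3 > 1).
  So int = F(infinity) - F(4) = 0 - (-3*2^(1/3)/224) = 3*2^(1/3)/224.
  Finite, so by the integral test, the series converges.

converges


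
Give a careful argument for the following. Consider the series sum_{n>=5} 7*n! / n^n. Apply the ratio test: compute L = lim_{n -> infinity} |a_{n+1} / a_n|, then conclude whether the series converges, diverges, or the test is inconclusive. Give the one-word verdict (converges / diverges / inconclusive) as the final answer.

Let a_n denote the general term. Form the ratio a_{n+1}/a_n and simplify:
a_{n+1}/a_n = (n/(n + 1))^n
Take the limit as n -> infinity: L = exp(-1).
Since L = exp(-1) < 1, the ratio test implies the series converges.

converges


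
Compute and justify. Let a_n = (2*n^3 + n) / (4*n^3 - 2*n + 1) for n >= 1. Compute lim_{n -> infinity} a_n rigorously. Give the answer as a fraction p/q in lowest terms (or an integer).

Divide numerator and denominator by n^3, the highest power:
numerator / n^3 = 2 + n^(-2)
denominator / n^3 = 4 - 2/n^2 + n^(-3)
As n -> infinity, all terms of the form c/n^k (k >= 1) tend to 0.
So numerator / n^3 -> 2 and denominator / n^3 -> 4.
Therefore lim a_n = 1/2.

1/2


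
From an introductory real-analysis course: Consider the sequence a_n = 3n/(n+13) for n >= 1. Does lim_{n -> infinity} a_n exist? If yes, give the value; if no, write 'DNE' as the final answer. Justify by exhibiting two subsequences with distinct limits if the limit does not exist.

Examine the behaviour of a_n along subsequences.
Even-n subsequence a_{2k} = 3(2k)/(2k+13) -> 3. Odd-n subsequence a_{2k+1} = 3(2k+1)/(2k+14) -> 3. Both tend to 3, which suggests the limit is 3; verify directly.
|a_n - 3| = |3n - 3(n+13)| / (n+13) = 39/(n+13) < 39/n for every n >= 1.
Given epsilon > 0, choose a positive integer N > 39/epsilon. Then for all n >= N, |a_n - 3| < 39/n <= 39/N < epsilon.
So by the definition of the limit, lim a_n exists and equals 3.

3


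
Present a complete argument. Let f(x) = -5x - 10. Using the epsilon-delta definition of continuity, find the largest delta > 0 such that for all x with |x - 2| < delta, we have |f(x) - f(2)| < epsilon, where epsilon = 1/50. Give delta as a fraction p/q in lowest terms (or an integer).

We compute f(2) = -5*(2) - 10 = -20.
|f(x) - f(2)| = |-5x - 10 - (-20)| = |-5(x - 2)| = 5|x - 2|.
We need 5|x - 2| < 1/50, i.e. |x - 2| < 1/50 / 5 = 1/250.
So any delta <= 1/250 works. Conversely, if delta > 1/250, then x = 2 + 1/250 satisfies |x - 2| = 1/250 < delta but |f(x) - f(2)| = 5 * 1/250 = 1/50, which is not < 1/50; so no larger delta works.
Hence the largest such delta is 1/250.

1/250


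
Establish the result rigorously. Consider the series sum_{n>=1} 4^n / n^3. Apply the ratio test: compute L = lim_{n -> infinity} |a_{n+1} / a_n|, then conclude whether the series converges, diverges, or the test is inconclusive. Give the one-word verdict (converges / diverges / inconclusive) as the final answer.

Let a_n denote the general term. Form the ratio a_{n+1}/a_n and simplify:
a_{n+1}/a_n = 4*n^3/(n + 1)^3
Take the limit as n -> infinity: L = 4.
Since L = 4 > 1 (or L = infinity), the ratio test implies the series diverges.

diverges


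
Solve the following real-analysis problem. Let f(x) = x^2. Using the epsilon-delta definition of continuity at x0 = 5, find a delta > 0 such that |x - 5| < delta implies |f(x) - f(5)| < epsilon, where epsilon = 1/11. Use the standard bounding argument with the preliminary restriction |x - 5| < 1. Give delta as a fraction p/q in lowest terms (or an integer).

Factor: |x^2 - (5)^2| = |x - 5| * |x + 5|.
Impose |x - 5| < 1 first. Then |x + 5| = |(x - 5) + 2*(5)| <= |x - 5| + 2*|5| < 1 + 10 = 11.
So |x^2 - (5)^2| < delta * 11.
We need delta * 11 <= 1/11, i.e. delta <= 1/11/11 = 1/121.
Since 1/121 < 1, this is tighter than 1; take delta = 1/121.
So delta = 1/121 works.

1/121


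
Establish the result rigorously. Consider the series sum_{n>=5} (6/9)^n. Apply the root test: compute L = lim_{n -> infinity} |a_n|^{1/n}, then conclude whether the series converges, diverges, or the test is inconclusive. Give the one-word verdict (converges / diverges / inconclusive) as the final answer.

Let a_n denote the general term. Form |a_n|^(1/n) and simplify:
|a_n|^(1/n) = 2/3
Take the limit as n -> infinity: L = 2/3.
Since L = 2/3 < 1, the root test implies convergence.

converges


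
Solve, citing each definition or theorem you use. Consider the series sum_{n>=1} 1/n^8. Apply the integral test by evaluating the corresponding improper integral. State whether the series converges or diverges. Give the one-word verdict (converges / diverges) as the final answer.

Let f(x) = x^(-8). Then f is positive, continuous, and decreasing on [1, infinity), so the integral test applies.
Compute the improper integral int_{1}^infinity f(x) dx:
  antiderivative F(x) = -1/(7*x^7).
  As x -> infinity, F(x) -> 0 (since p = 8 > 1).
  So int = F(infinity) - F(1) = 0 - (-1/7) = 1/7.
  Finite, so by the integral test, the series converges.

converges


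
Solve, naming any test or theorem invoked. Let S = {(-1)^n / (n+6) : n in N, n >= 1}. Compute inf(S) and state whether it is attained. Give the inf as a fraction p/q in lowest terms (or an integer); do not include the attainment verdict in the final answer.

Analysis:
- Values: -1/7, 1/8, -1/9, 1/10, -1/11, ...
- Positive terms (even n): 1/(2+6), 1/(4+6), ... decreasing -> max = 1/8 (n=2).
- Negative terms (odd n): -1/(1+6), -1/(3+6), ... increasing -> min = -1/7 (n=1).
- So sup = 1/8 (attained at n=2); inf = -1/7 (attained at n=1).
Conclusion: inf(S) = -1/7, attained in S.

-1/7


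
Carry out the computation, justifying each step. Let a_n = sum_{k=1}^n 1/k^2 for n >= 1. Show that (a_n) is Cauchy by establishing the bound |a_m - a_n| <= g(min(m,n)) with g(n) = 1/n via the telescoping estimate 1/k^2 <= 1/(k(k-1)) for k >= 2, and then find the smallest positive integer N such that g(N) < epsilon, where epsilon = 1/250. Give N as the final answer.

For m > n >= 1: |a_m - a_n| = sum_{k=n+1}^m 1/k^2.
Use 1/k^2 <= 1/(k(k-1)) = 1/(k-1) - 1/k for k >= 2:
sum_{k=n+1}^m 1/k^2 <= sum_{k=n+1}^m (1/(k-1) - 1/k) = 1/n - 1/m <= 1/n.
By symmetry the same bound holds with n,m swapped, so |a_m - a_n| <= 1/min(m,n) = g(min(m,n)). Since g(n) -> 0, (a_n) is Cauchy.
Now solve g(N) < 1/250: 1/N < 1/250 <=> N > 1/(1/250) = 250.
The smallest integer strictly greater than 250 is N = 251.
Check: g(251) = 1/251 < 1/250; g(250) = 1/250 >= 1/250. So N = 251.

251
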